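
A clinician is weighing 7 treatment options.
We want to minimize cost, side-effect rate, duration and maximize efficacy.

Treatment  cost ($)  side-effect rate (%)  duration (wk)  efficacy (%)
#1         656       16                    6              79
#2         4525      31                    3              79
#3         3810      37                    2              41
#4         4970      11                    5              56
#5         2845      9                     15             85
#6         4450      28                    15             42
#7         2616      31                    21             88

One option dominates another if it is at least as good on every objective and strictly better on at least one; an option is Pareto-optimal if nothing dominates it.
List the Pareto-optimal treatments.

#1, #2, #3, #4, #5, #7

#1: not dominated (best cost).
#2: not dominated.
#3: not dominated (best duration).
#4: not dominated.
#5: not dominated (best side-effect rate).
#6: dominated by #1 (cost 656≤4450, side-effect rate 16≤28, duration 6≤15, efficacy 79≥42).
#7: not dominated (best efficacy).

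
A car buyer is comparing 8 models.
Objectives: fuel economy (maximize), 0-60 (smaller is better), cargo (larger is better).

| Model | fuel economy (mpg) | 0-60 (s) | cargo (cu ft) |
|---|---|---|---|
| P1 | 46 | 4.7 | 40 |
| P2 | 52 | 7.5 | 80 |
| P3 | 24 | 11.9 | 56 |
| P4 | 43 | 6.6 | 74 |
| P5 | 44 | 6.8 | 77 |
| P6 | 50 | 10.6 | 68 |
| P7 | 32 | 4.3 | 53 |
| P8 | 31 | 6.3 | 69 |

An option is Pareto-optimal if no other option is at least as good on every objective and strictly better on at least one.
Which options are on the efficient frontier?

P1, P2, P4, P5, P7, P8

P1: not dominated.
P2: not dominated (best fuel economy).
P3: dominated by P2 (fuel economy 52≥24, 0-60 7.5≤11.9, cargo 80≥56).
P4: not dominated.
P5: not dominated.
P6: dominated by P2 (fuel economy 52≥50, 0-60 7.5≤10.6, cargo 80≥68).
P7: not dominated (best 0-60).
P8: not dominated.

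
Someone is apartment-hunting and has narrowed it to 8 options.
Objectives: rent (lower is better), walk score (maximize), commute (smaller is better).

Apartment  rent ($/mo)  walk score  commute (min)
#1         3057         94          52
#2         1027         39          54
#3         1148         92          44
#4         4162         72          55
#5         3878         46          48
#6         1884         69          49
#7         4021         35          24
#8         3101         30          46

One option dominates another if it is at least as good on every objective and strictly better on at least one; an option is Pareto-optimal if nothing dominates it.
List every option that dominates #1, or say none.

#2: worse on walk score (39 vs 94).
#3: worse on walk score (92 vs 94).
#4: worse on rent (4162 vs 3057).
#5: worse on rent (3878 vs 3057).
#6: worse on walk score (69 vs 94).
#7: worse on rent (4021 vs 3057).
#8: worse on rent (3101 vs 3057).
No option dominates #1.

none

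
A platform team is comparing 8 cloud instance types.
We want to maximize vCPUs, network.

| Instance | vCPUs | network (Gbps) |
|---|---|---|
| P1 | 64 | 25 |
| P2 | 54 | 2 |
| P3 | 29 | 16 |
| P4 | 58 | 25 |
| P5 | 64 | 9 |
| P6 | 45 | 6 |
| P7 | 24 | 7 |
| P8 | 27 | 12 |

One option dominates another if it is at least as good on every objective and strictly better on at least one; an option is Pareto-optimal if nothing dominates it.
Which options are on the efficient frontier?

P1

P1: not dominated.
P2: dominated by P1 (vCPUs 64≥54, network 25≥2).
P3: dominated by P1 (vCPUs 64≥29, network 25≥16).
P4: dominated by P1 (vCPUs 64≥58, network 25≥25).
P5: dominated by P1 (vCPUs 64≥64, network 25≥9).
P6: dominated by P1 (vCPUs 64≥45, network 25≥6).
P7: dominated by P1 (vCPUs 64≥24, network 25≥7).
P8: dominated by P1 (vCPUs 64≥27, network 25≥12).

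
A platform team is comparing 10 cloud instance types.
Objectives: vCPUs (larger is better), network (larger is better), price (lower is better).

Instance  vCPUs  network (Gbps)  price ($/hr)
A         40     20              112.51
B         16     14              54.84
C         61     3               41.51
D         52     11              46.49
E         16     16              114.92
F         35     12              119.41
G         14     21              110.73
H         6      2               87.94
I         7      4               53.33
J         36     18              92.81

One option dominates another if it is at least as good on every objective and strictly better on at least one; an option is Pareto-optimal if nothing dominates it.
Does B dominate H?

B vs H: vCPUs 16≥6, network 14≥2, price 54.84≤87.94 — B is at least as good on every objective with at least one strict improvement.

Yes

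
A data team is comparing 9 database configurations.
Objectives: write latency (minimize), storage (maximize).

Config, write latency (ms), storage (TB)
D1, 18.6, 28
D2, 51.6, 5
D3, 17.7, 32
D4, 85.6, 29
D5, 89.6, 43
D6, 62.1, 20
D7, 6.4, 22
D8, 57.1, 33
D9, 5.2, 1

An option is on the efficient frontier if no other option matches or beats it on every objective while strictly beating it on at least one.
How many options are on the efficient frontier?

D1: dominated by D3 (write latency 17.7≤18.6, storage 32≥28).
D2: dominated by D1 (write latency 18.6≤51.6, storage 28≥5).
D3: not dominated.
D4: dominated by D3 (write latency 17.7≤85.6, storage 32≥29).
D5: not dominated (best storage).
D6: dominated by D1 (write latency 18.6≤62.1, storage 28≥20).
D7: not dominated.
D8: not dominated.
D9: not dominated (best write latency).
Pareto-optimal: D3, D5, D7, D8, D9 → 5.

5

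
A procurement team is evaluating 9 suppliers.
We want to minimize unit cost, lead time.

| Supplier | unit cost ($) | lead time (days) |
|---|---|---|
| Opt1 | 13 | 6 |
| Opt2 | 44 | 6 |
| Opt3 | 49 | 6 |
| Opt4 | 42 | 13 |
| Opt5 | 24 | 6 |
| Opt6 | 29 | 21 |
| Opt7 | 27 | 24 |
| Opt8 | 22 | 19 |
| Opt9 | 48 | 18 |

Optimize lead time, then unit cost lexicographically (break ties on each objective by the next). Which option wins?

First minimize lead time: best is 6, kept {Opt1, Opt2, Opt3, Opt5}.
Then minimize unit cost: best is 13, kept {Opt1}.

Opt1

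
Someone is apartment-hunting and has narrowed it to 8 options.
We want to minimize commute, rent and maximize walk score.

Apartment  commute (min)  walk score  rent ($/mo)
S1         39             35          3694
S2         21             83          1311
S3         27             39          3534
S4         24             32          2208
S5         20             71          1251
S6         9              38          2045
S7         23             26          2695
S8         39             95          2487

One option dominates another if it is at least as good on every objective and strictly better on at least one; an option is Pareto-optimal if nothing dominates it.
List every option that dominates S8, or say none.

none

S1: worse on walk score (35 vs 95).
S2: worse on walk score (83 vs 95).
S3: worse on walk score (39 vs 95).
S4: worse on walk score (32 vs 95).
S5: worse on walk score (71 vs 95).
S6: worse on walk score (38 vs 95).
S7: worse on walk score (26 vs 95).
No option dominates S8.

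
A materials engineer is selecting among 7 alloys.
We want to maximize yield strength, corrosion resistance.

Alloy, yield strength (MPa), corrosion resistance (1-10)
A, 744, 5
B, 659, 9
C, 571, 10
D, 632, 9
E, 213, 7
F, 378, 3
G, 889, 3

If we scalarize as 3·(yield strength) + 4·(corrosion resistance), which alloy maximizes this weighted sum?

A: 3·744 + 4·5 = 2252
B: 3·659 + 4·9 = 2013
C: 3·571 + 4·10 = 1753
D: 3·632 + 4·9 = 1932
E: 3·213 + 4·7 = 667
F: 3·378 + 4·3 = 1146
G: 3·889 + 4·3 = 2679
Highest: G at 2679.

G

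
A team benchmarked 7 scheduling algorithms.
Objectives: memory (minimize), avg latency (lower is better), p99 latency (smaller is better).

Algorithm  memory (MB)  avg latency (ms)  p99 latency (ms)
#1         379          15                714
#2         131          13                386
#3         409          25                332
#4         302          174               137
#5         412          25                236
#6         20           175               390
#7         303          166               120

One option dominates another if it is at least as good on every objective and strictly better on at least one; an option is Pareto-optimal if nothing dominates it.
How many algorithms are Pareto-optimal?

6

#1: dominated by #2 (memory 131≤379, avg latency 13≤15, p99 latency 386≤714).
#2: not dominated (best avg latency).
#3: not dominated.
#4: not dominated.
#5: not dominated.
#6: not dominated (best memory).
#7: not dominated (best p99 latency).
Pareto-optimal: #2, #3, #4, #5, #6, #7 → 6.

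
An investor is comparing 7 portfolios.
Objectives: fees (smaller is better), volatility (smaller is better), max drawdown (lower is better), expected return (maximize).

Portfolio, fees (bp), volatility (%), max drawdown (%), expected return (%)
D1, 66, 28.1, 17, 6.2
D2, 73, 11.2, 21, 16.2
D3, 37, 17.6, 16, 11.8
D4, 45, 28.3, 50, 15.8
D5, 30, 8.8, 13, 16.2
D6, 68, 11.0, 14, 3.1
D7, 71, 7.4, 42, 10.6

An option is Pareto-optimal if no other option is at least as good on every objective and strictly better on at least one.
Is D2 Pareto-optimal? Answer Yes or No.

D5 vs D2: fees 30≤73, volatility 8.8≤11.2, max drawdown 13≤21, expected return 16.2≥16.2 — D5 is at least as good on every objective and strictly better on at least one, so D5 dominates D2.

No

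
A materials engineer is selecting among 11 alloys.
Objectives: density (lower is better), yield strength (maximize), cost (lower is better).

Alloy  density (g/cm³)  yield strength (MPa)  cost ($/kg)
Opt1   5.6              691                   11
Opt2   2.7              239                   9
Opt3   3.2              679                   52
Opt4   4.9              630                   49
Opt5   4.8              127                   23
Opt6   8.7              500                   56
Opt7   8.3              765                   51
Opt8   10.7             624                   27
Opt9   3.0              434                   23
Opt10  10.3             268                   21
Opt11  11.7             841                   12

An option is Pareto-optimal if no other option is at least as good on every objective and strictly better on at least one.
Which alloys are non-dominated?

Opt1, Opt2, Opt3, Opt4, Opt7, Opt9, Opt11

Opt1: not dominated.
Opt2: not dominated (best density).
Opt3: not dominated.
Opt4: not dominated.
Opt5: dominated by Opt2 (density 2.7≤4.8, yield strength 239≥127, cost 9≤23).
Opt6: dominated by Opt1 (density 5.6≤8.7, yield strength 691≥500, cost 11≤56).
Opt7: not dominated.
Opt8: dominated by Opt1 (density 5.6≤10.7, yield strength 691≥624, cost 11≤27).
Opt9: not dominated.
Opt10: dominated by Opt1 (density 5.6≤10.3, yield strength 691≥268, cost 11≤21).
Opt11: not dominated (best yield strength).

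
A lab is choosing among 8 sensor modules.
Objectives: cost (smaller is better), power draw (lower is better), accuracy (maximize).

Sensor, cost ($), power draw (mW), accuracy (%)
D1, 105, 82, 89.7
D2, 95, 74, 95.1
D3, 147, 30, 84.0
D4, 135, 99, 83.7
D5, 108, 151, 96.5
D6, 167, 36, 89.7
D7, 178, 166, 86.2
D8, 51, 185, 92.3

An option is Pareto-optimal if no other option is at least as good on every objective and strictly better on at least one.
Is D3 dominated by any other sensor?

No

D1: worse on power draw (82 vs 30).
D2: worse on power draw (74 vs 30).
D4: worse on power draw (99 vs 30).
D5: worse on power draw (151 vs 30).
D6: worse on cost (167 vs 147).
D7: worse on cost (178 vs 147).
D8: worse on power draw (185 vs 30).
No option is at least as good as D3 on every objective and strictly better on one.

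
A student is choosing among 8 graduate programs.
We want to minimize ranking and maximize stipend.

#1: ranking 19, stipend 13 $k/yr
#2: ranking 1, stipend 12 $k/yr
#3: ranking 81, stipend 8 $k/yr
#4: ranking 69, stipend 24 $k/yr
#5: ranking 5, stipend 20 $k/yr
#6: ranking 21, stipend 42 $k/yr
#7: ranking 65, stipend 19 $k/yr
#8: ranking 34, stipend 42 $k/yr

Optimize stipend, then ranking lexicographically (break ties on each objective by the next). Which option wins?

First maximize stipend: best is 42, kept {#6, #8}.
Then minimize ranking: best is 21, kept {#6}.

#6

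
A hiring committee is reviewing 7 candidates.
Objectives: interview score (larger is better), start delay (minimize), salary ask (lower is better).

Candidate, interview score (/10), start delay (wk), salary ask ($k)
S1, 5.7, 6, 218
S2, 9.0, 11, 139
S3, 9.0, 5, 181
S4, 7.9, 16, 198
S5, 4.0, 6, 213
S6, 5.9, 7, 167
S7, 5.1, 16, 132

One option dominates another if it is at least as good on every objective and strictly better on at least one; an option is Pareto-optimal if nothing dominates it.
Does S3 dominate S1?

Yes

S3 vs S1: interview score 9.0≥5.7, start delay 5≤6, salary ask 181≤218 — S3 is at least as good on every objective with at least one strict improvement.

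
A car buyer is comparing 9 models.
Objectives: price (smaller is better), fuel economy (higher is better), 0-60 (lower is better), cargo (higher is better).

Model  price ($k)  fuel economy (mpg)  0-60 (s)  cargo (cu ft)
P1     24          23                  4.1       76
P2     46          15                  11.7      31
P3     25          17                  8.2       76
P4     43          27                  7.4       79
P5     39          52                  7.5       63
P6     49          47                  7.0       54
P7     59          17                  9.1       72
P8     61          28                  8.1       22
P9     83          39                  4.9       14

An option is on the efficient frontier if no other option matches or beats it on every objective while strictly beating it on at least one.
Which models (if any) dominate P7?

P1, P3, P4

P1: price 24≤59, fuel economy 23≥17, 0-60 4.1≤9.1, cargo 76≥72 — dominates P7.
P3: price 25≤59, fuel economy 17≥17, 0-60 8.2≤9.1, cargo 76≥72 — dominates P7.
P4: price 43≤59, fuel economy 27≥17, 0-60 7.4≤9.1, cargo 79≥72 — dominates P7.
Others (P2, P5, P6, P8, P9) are each worse than P7 on at least one objective.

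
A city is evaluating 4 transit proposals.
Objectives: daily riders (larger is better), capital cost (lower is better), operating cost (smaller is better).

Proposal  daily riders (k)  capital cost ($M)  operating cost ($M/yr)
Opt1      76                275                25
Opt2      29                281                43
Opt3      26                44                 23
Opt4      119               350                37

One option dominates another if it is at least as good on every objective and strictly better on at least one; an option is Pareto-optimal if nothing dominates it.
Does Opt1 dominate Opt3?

Opt1 vs Opt3: Opt1 is worse on capital cost (275 vs 44), so it does not dominate Opt3.

No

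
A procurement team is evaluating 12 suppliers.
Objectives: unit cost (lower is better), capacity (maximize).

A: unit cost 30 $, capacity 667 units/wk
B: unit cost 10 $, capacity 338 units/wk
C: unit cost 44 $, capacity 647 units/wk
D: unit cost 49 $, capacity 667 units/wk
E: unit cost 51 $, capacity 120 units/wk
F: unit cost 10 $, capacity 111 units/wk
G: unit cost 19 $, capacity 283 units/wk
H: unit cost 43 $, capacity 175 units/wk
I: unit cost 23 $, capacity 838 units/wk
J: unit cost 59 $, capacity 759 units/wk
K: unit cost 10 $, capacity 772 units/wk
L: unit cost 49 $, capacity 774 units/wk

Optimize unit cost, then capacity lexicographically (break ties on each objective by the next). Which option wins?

K

First minimize unit cost: best is 10, kept {B, F, K}.
Then maximize capacity: best is 772, kept {K}.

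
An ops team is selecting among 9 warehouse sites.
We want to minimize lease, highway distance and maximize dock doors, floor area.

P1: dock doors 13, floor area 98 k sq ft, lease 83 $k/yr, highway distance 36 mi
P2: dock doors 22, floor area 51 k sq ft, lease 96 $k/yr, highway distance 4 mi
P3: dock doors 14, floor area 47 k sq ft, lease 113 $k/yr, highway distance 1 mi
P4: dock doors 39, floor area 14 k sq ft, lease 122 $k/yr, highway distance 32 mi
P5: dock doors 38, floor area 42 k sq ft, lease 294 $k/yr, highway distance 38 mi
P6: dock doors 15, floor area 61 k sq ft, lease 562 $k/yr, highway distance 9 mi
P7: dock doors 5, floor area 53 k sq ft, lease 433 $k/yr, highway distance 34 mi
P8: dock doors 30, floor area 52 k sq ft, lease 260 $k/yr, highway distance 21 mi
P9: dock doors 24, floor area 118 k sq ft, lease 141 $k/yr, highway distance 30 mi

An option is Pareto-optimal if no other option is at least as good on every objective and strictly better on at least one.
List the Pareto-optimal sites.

P1: not dominated (best lease).
P2: not dominated.
P3: not dominated (best highway distance).
P4: not dominated (best dock doors).
P5: not dominated.
P6: not dominated.
P7: dominated by P9 (dock doors 24≥5, floor area 118≥53, lease 141≤433, highway distance 30≤34).
P8: not dominated.
P9: not dominated (best floor area).

P1, P2, P3, P4, P5, P6, P8, P9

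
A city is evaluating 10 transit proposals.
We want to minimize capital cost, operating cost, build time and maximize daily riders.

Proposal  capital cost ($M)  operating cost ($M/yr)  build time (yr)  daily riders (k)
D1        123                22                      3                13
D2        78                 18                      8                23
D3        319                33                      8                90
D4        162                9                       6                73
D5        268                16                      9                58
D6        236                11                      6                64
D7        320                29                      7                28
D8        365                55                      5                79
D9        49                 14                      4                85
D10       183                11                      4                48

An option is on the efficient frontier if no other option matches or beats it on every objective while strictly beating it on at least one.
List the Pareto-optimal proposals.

D1: not dominated (best build time).
D2: dominated by D9 (capital cost 49≤78, operating cost 14≤18, build time 4≤8, daily riders 85≥23).
D3: not dominated (best daily riders).
D4: not dominated (best operating cost).
D5: dominated by D4 (capital cost 162≤268, operating cost 9≤16, build time 6≤9, daily riders 73≥58).
D6: dominated by D4 (capital cost 162≤236, operating cost 9≤11, build time 6≤6, daily riders 73≥64).
D7: dominated by D4 (capital cost 162≤320, operating cost 9≤29, build time 6≤7, daily riders 73≥28).
D8: dominated by D9 (capital cost 49≤365, operating cost 14≤55, build time 4≤5, daily riders 85≥79).
D9: not dominated (best capital cost).
D10: not dominated.

D1, D3, D4, D9, D10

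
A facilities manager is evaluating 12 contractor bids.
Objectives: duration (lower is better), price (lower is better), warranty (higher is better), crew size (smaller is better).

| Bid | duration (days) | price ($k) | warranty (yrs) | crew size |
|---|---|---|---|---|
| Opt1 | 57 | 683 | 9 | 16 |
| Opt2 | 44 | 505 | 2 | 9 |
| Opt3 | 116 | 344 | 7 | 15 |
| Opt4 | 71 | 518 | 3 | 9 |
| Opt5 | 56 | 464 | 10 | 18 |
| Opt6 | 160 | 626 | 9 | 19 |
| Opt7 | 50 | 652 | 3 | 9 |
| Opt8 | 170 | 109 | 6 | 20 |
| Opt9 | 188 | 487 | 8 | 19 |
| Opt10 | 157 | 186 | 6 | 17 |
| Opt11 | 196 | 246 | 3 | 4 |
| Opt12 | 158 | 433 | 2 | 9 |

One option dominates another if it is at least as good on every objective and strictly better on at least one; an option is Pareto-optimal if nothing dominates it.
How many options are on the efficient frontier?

Opt1: not dominated.
Opt2: not dominated (best duration).
Opt3: not dominated.
Opt4: not dominated.
Opt5: not dominated (best warranty).
Opt6: dominated by Opt5 (duration 56≤160, price 464≤626, warranty 10≥9, crew size 18≤19).
Opt7: not dominated.
Opt8: not dominated (best price).
Opt9: dominated by Opt5 (duration 56≤188, price 464≤487, warranty 10≥8, crew size 18≤19).
Opt10: not dominated.
Opt11: not dominated (best crew size).
Opt12: not dominated.
Pareto-optimal: Opt1, Opt2, Opt3, Opt4, Opt5, Opt7, Opt8, Opt10, Opt11, Opt12 → 10.

10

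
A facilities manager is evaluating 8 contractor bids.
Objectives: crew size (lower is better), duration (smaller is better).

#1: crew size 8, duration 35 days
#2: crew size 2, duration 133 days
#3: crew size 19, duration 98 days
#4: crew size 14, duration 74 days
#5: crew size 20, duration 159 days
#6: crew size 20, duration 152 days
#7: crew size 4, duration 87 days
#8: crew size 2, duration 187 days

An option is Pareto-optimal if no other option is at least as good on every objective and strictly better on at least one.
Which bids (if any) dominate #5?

#1, #2, #3, #4, #6, #7

#1: crew size 8≤20, duration 35≤159 — dominates #5.
#2: crew size 2≤20, duration 133≤159 — dominates #5.
#3: crew size 19≤20, duration 98≤159 — dominates #5.
#4: crew size 14≤20, duration 74≤159 — dominates #5.
#6: crew size 20≤20, duration 152≤159 — dominates #5.
#7: crew size 4≤20, duration 87≤159 — dominates #5.
Others (#8) are each worse than #5 on at least one objective.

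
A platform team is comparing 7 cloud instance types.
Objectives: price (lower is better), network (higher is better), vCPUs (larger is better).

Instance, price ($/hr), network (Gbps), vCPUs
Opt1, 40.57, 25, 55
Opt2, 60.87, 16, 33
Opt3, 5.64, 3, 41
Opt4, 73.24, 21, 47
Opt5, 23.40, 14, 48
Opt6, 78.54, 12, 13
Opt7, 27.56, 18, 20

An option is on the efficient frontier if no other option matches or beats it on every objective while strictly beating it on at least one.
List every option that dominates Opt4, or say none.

Opt1

Opt1: price 40.57≤73.24, network 25≥21, vCPUs 55≥47 — dominates Opt4.
Others (Opt2, Opt3, Opt5, Opt6, Opt7) are each worse than Opt4 on at least one objective.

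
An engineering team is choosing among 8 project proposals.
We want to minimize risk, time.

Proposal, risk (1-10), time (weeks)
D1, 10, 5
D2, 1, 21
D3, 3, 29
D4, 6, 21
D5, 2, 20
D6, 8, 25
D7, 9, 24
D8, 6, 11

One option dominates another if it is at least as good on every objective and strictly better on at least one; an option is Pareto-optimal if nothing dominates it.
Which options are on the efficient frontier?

D1: not dominated (best time).
D2: not dominated (best risk).
D3: dominated by D2 (risk 1≤3, time 21≤29).
D4: dominated by D2 (risk 1≤6, time 21≤21).
D5: not dominated.
D6: dominated by D2 (risk 1≤8, time 21≤25).
D7: dominated by D2 (risk 1≤9, time 21≤24).
D8: not dominated.

D1, D2, D5, D8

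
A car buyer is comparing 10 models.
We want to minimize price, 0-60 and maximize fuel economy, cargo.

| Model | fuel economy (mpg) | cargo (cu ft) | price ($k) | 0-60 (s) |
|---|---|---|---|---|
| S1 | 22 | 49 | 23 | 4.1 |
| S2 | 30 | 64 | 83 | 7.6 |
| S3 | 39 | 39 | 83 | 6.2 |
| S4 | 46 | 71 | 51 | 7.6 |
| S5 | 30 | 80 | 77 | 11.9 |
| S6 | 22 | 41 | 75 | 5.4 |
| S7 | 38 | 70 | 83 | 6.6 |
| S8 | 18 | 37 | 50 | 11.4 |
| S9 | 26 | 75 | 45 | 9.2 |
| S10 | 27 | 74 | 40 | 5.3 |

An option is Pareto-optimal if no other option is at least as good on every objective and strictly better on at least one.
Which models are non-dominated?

S1, S3, S4, S5, S7, S9, S10

S1: not dominated (best price).
S2: dominated by S4 (fuel economy 46≥30, cargo 71≥64, price 51≤83, 0-60 7.6≤7.6).
S3: not dominated.
S4: not dominated (best fuel economy).
S5: not dominated (best cargo).
S6: dominated by S1 (fuel economy 22≥22, cargo 49≥41, price 23≤75, 0-60 4.1≤5.4).
S7: not dominated.
S8: dominated by S1 (fuel economy 22≥18, cargo 49≥37, price 23≤50, 0-60 4.1≤11.4).
S9: not dominated.
S10: not dominated.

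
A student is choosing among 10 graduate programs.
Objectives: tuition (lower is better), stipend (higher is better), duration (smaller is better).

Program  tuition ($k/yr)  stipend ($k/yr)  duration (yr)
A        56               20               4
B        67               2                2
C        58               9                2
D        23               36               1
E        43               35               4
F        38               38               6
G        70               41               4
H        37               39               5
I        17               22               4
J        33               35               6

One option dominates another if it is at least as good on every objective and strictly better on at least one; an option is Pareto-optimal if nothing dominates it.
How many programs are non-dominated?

4

A: dominated by D (tuition 23≤56, stipend 36≥20, duration 1≤4).
B: dominated by C (tuition 58≤67, stipend 9≥2, duration 2≤2).
C: dominated by D (tuition 23≤58, stipend 36≥9, duration 1≤2).
D: not dominated (best duration).
E: dominated by D (tuition 23≤43, stipend 36≥35, duration 1≤4).
F: dominated by H (tuition 37≤38, stipend 39≥38, duration 5≤6).
G: not dominated (best stipend).
H: not dominated.
I: not dominated (best tuition).
J: dominated by D (tuition 23≤33, stipend 36≥35, duration 1≤6).
Pareto-optimal: D, G, H, I → 4.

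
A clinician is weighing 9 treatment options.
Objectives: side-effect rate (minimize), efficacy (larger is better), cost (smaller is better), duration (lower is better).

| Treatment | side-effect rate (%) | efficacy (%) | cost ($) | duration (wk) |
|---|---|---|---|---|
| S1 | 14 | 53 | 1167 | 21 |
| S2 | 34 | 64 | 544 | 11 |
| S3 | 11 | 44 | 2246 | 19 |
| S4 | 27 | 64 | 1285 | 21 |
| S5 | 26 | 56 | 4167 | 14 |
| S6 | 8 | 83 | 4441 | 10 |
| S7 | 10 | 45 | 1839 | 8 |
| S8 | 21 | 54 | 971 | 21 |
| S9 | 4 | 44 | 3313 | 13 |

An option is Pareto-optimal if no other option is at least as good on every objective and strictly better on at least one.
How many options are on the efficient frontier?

8

S1: not dominated.
S2: not dominated (best cost).
S3: dominated by S7 (side-effect rate 10≤11, efficacy 45≥44, cost 1839≤2246, duration 8≤19).
S4: not dominated.
S5: not dominated.
S6: not dominated (best efficacy).
S7: not dominated (best duration).
S8: not dominated.
S9: not dominated (best side-effect rate).
Pareto-optimal: S1, S2, S4, S5, S6, S7, S8, S9 → 8.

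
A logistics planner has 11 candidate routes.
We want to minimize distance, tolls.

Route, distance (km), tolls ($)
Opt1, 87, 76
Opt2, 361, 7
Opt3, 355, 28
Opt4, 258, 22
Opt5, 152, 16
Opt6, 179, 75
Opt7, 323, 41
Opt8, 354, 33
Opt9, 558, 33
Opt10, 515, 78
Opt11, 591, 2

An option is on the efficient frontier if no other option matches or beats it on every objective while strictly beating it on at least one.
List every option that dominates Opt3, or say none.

Opt4: distance 258≤355, tolls 22≤28 — dominates Opt3.
Opt5: distance 152≤355, tolls 16≤28 — dominates Opt3.
Others (Opt1, Opt2, Opt6, Opt7, Opt8, Opt9, Opt10, Opt11) are each worse than Opt3 on at least one objective.

Opt4, Opt5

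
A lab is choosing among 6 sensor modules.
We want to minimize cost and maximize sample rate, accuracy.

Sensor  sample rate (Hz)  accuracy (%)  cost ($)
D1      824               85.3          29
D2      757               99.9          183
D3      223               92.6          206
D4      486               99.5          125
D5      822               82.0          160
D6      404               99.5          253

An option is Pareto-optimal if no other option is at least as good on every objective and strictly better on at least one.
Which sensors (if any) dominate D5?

D1: sample rate 824≥822, accuracy 85.3≥82.0, cost 29≤160 — dominates D5.
Others (D2, D3, D4, D6) are each worse than D5 on at least one objective.

D1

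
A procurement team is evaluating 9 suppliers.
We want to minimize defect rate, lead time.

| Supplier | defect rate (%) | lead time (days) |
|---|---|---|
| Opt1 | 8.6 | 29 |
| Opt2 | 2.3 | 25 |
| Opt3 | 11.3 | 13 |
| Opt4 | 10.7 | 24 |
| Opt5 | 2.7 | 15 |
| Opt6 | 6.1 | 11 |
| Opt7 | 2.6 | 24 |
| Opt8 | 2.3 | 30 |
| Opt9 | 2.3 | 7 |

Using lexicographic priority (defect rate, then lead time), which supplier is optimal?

Opt9

First minimize defect rate: best is 2.3, kept {Opt2, Opt8, Opt9}.
Then minimize lead time: best is 7, kept {Opt9}.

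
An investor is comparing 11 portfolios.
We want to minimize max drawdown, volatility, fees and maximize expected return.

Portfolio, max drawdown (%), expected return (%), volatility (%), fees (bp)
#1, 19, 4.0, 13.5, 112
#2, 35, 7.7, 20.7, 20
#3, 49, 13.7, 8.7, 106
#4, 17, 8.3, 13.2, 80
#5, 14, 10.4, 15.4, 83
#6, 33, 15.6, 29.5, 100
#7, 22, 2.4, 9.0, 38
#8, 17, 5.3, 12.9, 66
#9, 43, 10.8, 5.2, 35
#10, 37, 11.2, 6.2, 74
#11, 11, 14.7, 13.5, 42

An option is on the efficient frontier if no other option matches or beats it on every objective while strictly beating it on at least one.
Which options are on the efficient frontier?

#2, #3, #4, #6, #7, #8, #9, #10, #11

#1: dominated by #4 (max drawdown 17≤19, expected return 8.3≥4.0, volatility 13.2≤13.5, fees 80≤112).
#2: not dominated (best fees).
#3: not dominated.
#4: not dominated.
#5: dominated by #11 (max drawdown 11≤14, expected return 14.7≥10.4, volatility 13.5≤15.4, fees 42≤83).
#6: not dominated (best expected return).
#7: not dominated.
#8: not dominated.
#9: not dominated (best volatility).
#10: not dominated.
#11: not dominated (best max drawdown).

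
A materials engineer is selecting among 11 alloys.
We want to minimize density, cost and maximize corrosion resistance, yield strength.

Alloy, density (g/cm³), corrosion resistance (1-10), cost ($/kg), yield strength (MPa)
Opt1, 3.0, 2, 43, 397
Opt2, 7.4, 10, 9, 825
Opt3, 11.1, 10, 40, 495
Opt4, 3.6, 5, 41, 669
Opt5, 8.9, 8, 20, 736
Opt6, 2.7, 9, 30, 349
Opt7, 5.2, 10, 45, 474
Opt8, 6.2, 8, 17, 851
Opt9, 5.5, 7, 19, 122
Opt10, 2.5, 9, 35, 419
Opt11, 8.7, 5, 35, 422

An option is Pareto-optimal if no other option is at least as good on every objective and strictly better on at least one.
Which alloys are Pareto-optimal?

Opt1: dominated by Opt10 (density 2.5≤3.0, corrosion resistance 9≥2, cost 35≤43, yield strength 419≥397).
Opt2: not dominated (best cost).
Opt3: dominated by Opt2 (density 7.4≤11.1, corrosion resistance 10≥10, cost 9≤40, yield strength 825≥495).
Opt4: not dominated.
Opt5: dominated by Opt2 (density 7.4≤8.9, corrosion resistance 10≥8, cost 9≤20, yield strength 825≥736).
Opt6: not dominated.
Opt7: not dominated.
Opt8: not dominated (best yield strength).
Opt9: not dominated.
Opt10: not dominated (best density).
Opt11: dominated by Opt2 (density 7.4≤8.7, corrosion resistance 10≥5, cost 9≤35, yield strength 825≥422).

Opt2, Opt4, Opt6, Opt7, Opt8, Opt9, Opt10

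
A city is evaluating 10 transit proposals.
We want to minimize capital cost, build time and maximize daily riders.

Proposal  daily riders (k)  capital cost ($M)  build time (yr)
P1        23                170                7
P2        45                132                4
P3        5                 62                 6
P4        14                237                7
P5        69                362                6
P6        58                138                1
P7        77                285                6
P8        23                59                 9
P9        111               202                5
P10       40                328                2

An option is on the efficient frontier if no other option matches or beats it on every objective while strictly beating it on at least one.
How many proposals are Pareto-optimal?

5

P1: dominated by P2 (daily riders 45≥23, capital cost 132≤170, build time 4≤7).
P2: not dominated.
P3: not dominated.
P4: dominated by P1 (daily riders 23≥14, capital cost 170≤237, build time 7≤7).
P5: dominated by P7 (daily riders 77≥69, capital cost 285≤362, build time 6≤6).
P6: not dominated (best build time).
P7: dominated by P9 (daily riders 111≥77, capital cost 202≤285, build time 5≤6).
P8: not dominated (best capital cost).
P9: not dominated (best daily riders).
P10: dominated by P6 (daily riders 58≥40, capital cost 138≤328, build time 1≤2).
Pareto-optimal: P2, P3, P6, P8, P9 → 5.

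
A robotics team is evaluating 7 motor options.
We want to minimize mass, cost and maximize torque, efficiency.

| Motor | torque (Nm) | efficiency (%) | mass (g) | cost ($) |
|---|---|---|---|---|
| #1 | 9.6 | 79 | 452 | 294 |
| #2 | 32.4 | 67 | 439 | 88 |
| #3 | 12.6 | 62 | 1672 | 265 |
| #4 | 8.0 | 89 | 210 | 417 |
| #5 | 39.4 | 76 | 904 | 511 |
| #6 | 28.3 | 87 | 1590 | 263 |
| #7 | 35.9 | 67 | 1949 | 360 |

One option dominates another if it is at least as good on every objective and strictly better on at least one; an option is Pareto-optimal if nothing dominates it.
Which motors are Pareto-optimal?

#1: not dominated.
#2: not dominated (best cost).
#3: dominated by #2 (torque 32.4≥12.6, efficiency 67≥62, mass 439≤1672, cost 88≤265).
#4: not dominated (best efficiency).
#5: not dominated (best torque).
#6: not dominated.
#7: not dominated.

#1, #2, #4, #5, #6, #7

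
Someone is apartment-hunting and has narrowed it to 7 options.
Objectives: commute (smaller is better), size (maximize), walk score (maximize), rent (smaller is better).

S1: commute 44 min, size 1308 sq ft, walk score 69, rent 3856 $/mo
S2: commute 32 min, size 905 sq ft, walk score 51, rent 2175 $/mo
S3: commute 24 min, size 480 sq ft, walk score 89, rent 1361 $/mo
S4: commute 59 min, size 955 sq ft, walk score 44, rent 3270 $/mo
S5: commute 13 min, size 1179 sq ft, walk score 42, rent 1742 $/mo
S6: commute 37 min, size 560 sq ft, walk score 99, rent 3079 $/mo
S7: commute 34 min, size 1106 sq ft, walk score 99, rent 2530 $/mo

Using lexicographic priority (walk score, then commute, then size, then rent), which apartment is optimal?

First maximize walk score: best is 99, kept {S6, S7}.
Then minimize commute: best is 34, kept {S7}.

S7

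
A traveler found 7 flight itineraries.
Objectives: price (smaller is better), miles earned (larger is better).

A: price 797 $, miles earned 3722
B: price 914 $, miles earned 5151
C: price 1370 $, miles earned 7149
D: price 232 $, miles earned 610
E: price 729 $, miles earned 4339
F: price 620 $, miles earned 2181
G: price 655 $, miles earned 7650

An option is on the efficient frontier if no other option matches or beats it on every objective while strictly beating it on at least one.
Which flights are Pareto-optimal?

A: dominated by E (price 729≤797, miles earned 4339≥3722).
B: dominated by G (price 655≤914, miles earned 7650≥5151).
C: dominated by G (price 655≤1370, miles earned 7650≥7149).
D: not dominated (best price).
E: dominated by G (price 655≤729, miles earned 7650≥4339).
F: not dominated.
G: not dominated (best miles earned).

D, F, G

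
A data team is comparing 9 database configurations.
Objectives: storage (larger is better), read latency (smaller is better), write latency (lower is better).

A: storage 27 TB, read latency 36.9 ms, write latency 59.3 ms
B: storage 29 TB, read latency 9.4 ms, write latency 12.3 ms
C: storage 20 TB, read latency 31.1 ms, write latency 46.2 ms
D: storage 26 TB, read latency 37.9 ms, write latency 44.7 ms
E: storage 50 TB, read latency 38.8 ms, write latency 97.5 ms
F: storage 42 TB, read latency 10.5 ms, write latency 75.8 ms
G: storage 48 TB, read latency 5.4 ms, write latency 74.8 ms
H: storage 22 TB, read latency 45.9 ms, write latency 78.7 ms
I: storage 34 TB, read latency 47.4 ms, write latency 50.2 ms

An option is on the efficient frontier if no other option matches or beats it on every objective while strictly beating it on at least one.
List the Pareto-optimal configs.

B, E, G, I

A: dominated by B (storage 29≥27, read latency 9.4≤36.9, write latency 12.3≤59.3).
B: not dominated (best write latency).
C: dominated by B (storage 29≥20, read latency 9.4≤31.1, write latency 12.3≤46.2).
D: dominated by B (storage 29≥26, read latency 9.4≤37.9, write latency 12.3≤44.7).
E: not dominated (best storage).
F: dominated by G (storage 48≥42, read latency 5.4≤10.5, write latency 74.8≤75.8).
G: not dominated (best read latency).
H: dominated by A (storage 27≥22, read latency 36.9≤45.9, write latency 59.3≤78.7).
I: not dominated.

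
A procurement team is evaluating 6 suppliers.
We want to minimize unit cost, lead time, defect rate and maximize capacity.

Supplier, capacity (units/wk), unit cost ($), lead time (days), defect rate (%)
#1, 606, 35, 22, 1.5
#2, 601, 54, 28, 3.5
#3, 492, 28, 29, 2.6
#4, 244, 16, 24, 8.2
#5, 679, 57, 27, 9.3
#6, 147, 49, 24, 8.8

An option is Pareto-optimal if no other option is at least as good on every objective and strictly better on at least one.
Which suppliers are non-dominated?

#1: not dominated (best lead time).
#2: dominated by #1 (capacity 606≥601, unit cost 35≤54, lead time 22≤28, defect rate 1.5≤3.5).
#3: not dominated.
#4: not dominated (best unit cost).
#5: not dominated (best capacity).
#6: dominated by #1 (capacity 606≥147, unit cost 35≤49, lead time 22≤24, defect rate 1.5≤8.8).

#1, #3, #4, #5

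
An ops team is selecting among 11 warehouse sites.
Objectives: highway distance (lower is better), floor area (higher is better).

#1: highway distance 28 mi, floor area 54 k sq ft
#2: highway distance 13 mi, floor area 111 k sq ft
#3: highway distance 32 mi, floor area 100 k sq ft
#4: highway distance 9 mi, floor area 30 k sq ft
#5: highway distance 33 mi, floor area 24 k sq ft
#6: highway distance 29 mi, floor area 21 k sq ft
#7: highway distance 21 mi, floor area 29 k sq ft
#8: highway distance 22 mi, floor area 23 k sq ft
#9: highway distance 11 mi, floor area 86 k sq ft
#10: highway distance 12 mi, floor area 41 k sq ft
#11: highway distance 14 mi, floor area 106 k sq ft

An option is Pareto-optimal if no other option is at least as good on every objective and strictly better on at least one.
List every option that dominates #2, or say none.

#1: worse on highway distance (28 vs 13).
#3: worse on highway distance (32 vs 13).
#4: worse on floor area (30 vs 111).
#5: worse on highway distance (33 vs 13).
#6: worse on highway distance (29 vs 13).
#7: worse on highway distance (21 vs 13).
#8: worse on highway distance (22 vs 13).
#9: worse on floor area (86 vs 111).
#10: worse on floor area (41 vs 111).
#11: worse on highway distance (14 vs 13).
No option dominates #2.

none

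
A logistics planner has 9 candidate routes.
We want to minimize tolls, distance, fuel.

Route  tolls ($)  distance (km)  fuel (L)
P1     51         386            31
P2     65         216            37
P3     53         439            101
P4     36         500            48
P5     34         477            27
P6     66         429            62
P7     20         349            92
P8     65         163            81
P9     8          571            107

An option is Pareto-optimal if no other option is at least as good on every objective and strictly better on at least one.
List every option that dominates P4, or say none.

P5: tolls 34≤36, distance 477≤500, fuel 27≤48 — dominates P4.
Others (P1, P2, P3, P6, P7, P8, P9) are each worse than P4 on at least one objective.

P5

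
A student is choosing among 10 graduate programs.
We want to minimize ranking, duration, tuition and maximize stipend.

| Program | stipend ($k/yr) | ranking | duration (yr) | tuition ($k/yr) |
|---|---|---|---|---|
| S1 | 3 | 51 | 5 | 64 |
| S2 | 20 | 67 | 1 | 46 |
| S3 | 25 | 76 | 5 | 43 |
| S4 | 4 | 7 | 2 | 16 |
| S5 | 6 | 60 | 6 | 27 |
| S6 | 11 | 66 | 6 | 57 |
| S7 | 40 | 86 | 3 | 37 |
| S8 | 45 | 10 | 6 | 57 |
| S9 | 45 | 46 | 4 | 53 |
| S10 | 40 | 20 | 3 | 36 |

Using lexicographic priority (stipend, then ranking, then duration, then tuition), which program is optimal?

First maximize stipend: best is 45, kept {S8, S9}.
Then minimize ranking: best is 10, kept {S8}.

S8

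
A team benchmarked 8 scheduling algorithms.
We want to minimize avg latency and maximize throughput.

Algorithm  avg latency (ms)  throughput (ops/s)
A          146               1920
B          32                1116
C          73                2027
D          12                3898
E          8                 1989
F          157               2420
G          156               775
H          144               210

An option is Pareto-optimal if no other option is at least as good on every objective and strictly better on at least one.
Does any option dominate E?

No

A: worse on avg latency (146 vs 8).
B: worse on avg latency (32 vs 8).
C: worse on avg latency (73 vs 8).
D: worse on avg latency (12 vs 8).
F: worse on avg latency (157 vs 8).
G: worse on avg latency (156 vs 8).
H: worse on avg latency (144 vs 8).
No option is at least as good as E on every objective and strictly better on one.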